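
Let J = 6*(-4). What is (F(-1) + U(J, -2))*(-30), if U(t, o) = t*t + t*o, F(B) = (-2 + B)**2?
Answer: -18990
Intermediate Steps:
J = -24
U(t, o) = t**2 + o*t
(F(-1) + U(J, -2))*(-30) = ((-2 - 1)**2 - 24*(-2 - 24))*(-30) = ((-3)**2 - 24*(-26))*(-30) = (9 + 624)*(-30) = 633*(-30) = -18990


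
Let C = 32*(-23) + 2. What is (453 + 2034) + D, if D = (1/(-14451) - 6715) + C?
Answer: -71705863/14451 ≈ -4962.0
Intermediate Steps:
C = -734 (C = -736 + 2 = -734)
D = -107645500/14451 (D = (1/(-14451) - 6715) - 734 = (-1/14451 - 6715) - 734 = -97038466/14451 - 734 = -107645500/14451 ≈ -7449.0)
(453 + 2034) + D = (453 + 2034) - 107645500/14451 = 2487 - 107645500/14451 = -71705863/14451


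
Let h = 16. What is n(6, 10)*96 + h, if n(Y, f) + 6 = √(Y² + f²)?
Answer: -560 + 192*√34 ≈ 559.54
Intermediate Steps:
n(Y, f) = -6 + √(Y² + f²)
n(6, 10)*96 + h = (-6 + √(6² + 10²))*96 + 16 = (-6 + √(36 + 100))*96 + 16 = (-6 + √136)*96 + 16 = (-6 + 2*√34)*96 + 16 = (-576 + 192*√34) + 16 = -560 + 192*√34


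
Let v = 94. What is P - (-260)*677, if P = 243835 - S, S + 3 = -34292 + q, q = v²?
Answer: 445314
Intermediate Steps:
q = 8836 (q = 94² = 8836)
S = -25459 (S = -3 + (-34292 + 8836) = -3 - 25456 = -25459)
P = 269294 (P = 243835 - 1*(-25459) = 243835 + 25459 = 269294)
P - (-260)*677 = 269294 - (-260)*677 = 269294 - 1*(-176020) = 269294 + 176020 = 445314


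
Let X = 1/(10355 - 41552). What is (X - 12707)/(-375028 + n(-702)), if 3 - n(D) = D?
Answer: 23318840/686926743 ≈ 0.033947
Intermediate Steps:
X = -1/31197 (X = 1/(-31197) = -1/31197 ≈ -3.2054e-5)
n(D) = 3 - D
(X - 12707)/(-375028 + n(-702)) = (-1/31197 - 12707)/(-375028 + (3 - 1*(-702))) = -396420280/(31197*(-375028 + (3 + 702))) = -396420280/(31197*(-375028 + 705)) = -396420280/31197/(-374323) = -396420280/31197*(-1/374323) = 23318840/686926743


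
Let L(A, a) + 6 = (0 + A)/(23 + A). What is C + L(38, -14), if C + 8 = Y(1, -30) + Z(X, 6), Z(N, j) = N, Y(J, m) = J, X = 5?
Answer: -450/61 ≈ -7.3771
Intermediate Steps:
L(A, a) = -6 + A/(23 + A) (L(A, a) = -6 + (0 + A)/(23 + A) = -6 + A/(23 + A))
C = -2 (C = -8 + (1 + 5) = -8 + 6 = -2)
C + L(38, -14) = -2 + (-138 - 5*38)/(23 + 38) = -2 + (-138 - 190)/61 = -2 + (1/61)*(-328) = -2 - 328/61 = -450/61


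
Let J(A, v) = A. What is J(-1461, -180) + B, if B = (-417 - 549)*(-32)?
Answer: 29451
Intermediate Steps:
B = 30912 (B = -966*(-32) = 30912)
J(-1461, -180) + B = -1461 + 30912 = 29451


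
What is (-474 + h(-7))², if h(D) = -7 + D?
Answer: 238144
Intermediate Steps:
(-474 + h(-7))² = (-474 + (-7 - 7))² = (-474 - 14)² = (-488)² = 238144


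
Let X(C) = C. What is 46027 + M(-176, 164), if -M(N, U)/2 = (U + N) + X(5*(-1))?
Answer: 46061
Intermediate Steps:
M(N, U) = 10 - 2*N - 2*U (M(N, U) = -2*((U + N) + 5*(-1)) = -2*((N + U) - 5) = -2*(-5 + N + U) = 10 - 2*N - 2*U)
46027 + M(-176, 164) = 46027 + (10 - 2*(-176) - 2*164) = 46027 + (10 + 352 - 328) = 46027 + 34 = 46061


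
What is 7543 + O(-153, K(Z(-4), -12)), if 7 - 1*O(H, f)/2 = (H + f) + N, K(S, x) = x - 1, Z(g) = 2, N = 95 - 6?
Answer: 7711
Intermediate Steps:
N = 89
K(S, x) = -1 + x
O(H, f) = -164 - 2*H - 2*f (O(H, f) = 14 - 2*((H + f) + 89) = 14 - 2*(89 + H + f) = 14 + (-178 - 2*H - 2*f) = -164 - 2*H - 2*f)
7543 + O(-153, K(Z(-4), -12)) = 7543 + (-164 - 2*(-153) - 2*(-1 - 12)) = 7543 + (-164 + 306 - 2*(-13)) = 7543 + (-164 + 306 + 26) = 7543 + 168 = 7711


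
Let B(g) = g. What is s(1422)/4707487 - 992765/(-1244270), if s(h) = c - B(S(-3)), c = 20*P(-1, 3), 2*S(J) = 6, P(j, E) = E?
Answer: 934699850989/1171476969898 ≈ 0.79788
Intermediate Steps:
S(J) = 3 (S(J) = (½)*6 = 3)
c = 60 (c = 20*3 = 60)
s(h) = 57 (s(h) = 60 - 1*3 = 60 - 3 = 57)
s(1422)/4707487 - 992765/(-1244270) = 57/4707487 - 992765/(-1244270) = 57*(1/4707487) - 992765*(-1/1244270) = 57/4707487 + 198553/248854 = 934699850989/1171476969898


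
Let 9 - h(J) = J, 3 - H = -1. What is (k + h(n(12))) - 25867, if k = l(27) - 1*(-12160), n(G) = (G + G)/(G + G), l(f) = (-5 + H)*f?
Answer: -13726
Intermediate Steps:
H = 4 (H = 3 - 1*(-1) = 3 + 1 = 4)
l(f) = -f (l(f) = (-5 + 4)*f = -f)
n(G) = 1 (n(G) = (2*G)/((2*G)) = (2*G)*(1/(2*G)) = 1)
h(J) = 9 - J
k = 12133 (k = -1*27 - 1*(-12160) = -27 + 12160 = 12133)
(k + h(n(12))) - 25867 = (12133 + (9 - 1*1)) - 25867 = (12133 + (9 - 1)) - 25867 = (12133 + 8) - 25867 = 12141 - 25867 = -13726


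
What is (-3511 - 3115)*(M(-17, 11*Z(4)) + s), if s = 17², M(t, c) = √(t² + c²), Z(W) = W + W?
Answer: -1914914 - 6626*√8033 ≈ -2.5088e+6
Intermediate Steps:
Z(W) = 2*W
M(t, c) = √(c² + t²)
s = 289
(-3511 - 3115)*(M(-17, 11*Z(4)) + s) = (-3511 - 3115)*(√((11*(2*4))² + (-17)²) + 289) = -6626*(√((11*8)² + 289) + 289) = -6626*(√(88² + 289) + 289) = -6626*(√(7744 + 289) + 289) = -6626*(√8033 + 289) = -6626*(289 + √8033) = -1914914 - 6626*√8033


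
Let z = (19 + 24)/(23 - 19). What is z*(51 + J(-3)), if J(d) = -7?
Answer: 473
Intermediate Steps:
z = 43/4 ≈ 10.750
z*(51 + J(-3)) = 43*(51 - 7)/4 = (43/4)*44 = 473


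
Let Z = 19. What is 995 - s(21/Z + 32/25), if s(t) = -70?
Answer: 1065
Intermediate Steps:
995 - s(21/Z + 32/25) = 995 - 1*(-70) = 995 + 70 = 1065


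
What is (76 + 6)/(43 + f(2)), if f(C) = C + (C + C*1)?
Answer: 82/49 ≈ 1.6735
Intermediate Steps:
f(C) = 3*C (f(C) = C + (C + C) = C + 2*C = 3*C)
(76 + 6)/(43 + f(2)) = (76 + 6)/(43 + 3*2) = 82/(43 + 6) = 82/49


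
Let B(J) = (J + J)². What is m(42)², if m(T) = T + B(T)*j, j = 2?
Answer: 200335716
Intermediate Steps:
B(J) = 4*J² (B(J) = (2*J)² = 4*J²)
m(T) = T + 8*T² (m(T) = T + (4*T²)*2 = T + 8*T²)
m(42)² = (42*(1 + 8*42))² = (42*(1 + 336))² = (42*337)² = 14154² = 200335716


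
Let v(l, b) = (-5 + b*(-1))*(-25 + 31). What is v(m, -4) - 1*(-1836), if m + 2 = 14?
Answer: 1830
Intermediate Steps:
m = 12 (m = -2 + 14 = 12)
v(l, b) = -30 - 6*b (v(l, b) = (-5 - b)*6 = -30 - 6*b)
v(m, -4) - 1*(-1836) = (-30 - 6*(-4)) - 1*(-1836) = (-30 + 24) + 1836 = -6 + 1836 = 1830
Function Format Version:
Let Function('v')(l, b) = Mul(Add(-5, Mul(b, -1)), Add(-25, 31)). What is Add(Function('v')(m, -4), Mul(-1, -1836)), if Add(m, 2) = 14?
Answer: 1830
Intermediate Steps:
m = 12 (m = Add(-2, 14) = 12)
Function('v')(l, b) = Add(-30, Mul(-6, b)) (Function('v')(l, b) = Mul(Add(-5, Mul(-1, b)), 6) = Add(-30, Mul(-6, b)))
Add(Function('v')(m, -4), Mul(-1, -1836)) = Add(Add(-30, Mul(-6, -4)), Mul(-1, -1836)) = Add(Add(-30, 24), 1836) = Add(-6, 1836) = 1830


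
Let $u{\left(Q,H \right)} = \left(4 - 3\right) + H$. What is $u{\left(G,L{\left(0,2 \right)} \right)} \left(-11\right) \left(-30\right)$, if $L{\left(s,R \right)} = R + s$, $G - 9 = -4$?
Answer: $990$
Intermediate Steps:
$G = 5$ ($G = 9 - 4 = 5$)
$u{\left(Q,H \right)} = 1 + H$
$u{\left(G,L{\left(0,2 \right)} \right)} \left(-11\right) \left(-30\right) = \left(1 + \left(2 + 0\right)\right) \left(-11\right) \left(-30\right) = \left(1 + 2\right) \left(-11\right) \left(-30\right) = 3 \left(-11\right) \left(-30\right) = \left(-33\right) \left(-30\right) = 990$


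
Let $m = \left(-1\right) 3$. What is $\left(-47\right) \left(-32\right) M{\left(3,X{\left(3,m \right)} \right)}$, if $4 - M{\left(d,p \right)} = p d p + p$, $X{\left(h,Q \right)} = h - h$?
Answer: $6016$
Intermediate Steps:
$m = -3$
$X{\left(h,Q \right)} = 0$
$M{\left(d,p \right)} = 4 - p - d p^{2}$ ($M{\left(d,p \right)} = 4 - \left(p d p + p\right) = 4 - \left(d p p + p\right) = 4 - \left(d p^{2} + p\right) = 4 - \left(p + d p^{2}\right) = 4 - p - d p^{2}$)
$\left(-47\right) \left(-32\right) M{\left(3,X{\left(3,m \right)} \right)} = \left(-47\right) \left(-32\right) \left(4 - 0 - 3 \cdot 0^{2}\right) = 1504 \left(4 + 0 - 3 \cdot 0\right) = 1504 \left(4 + 0 + 0\right) = 1504 \cdot 4 = 6016$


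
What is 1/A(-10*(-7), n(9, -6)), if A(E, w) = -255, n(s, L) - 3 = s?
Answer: -1/255 ≈ -0.0039216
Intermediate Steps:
n(s, L) = 3 + s
1/A(-10*(-7), n(9, -6)) = 1/(-255) = -1/255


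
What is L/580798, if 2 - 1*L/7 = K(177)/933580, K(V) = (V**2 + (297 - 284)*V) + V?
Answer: 12833471/542221396840 ≈ 2.3668e-5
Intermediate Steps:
K(V) = V**2 + 14*V (K(V) = (V**2 + 13*V) + V = V**2 + 14*V)
L = 12833471/933580 (L = 14 - 7*177*(14 + 177)/933580 = 14 - 7*177*191/933580 = 14 - 236649/933580 = 12833471/933580 ≈ 13.747)
L/580798 = (12833471/933580)/580798 = (12833471/933580)*(1/580798) = 12833471/542221396840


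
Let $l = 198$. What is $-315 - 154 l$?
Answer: $-30807$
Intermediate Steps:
$-315 - 154 l = -315 - 30492 = -30807$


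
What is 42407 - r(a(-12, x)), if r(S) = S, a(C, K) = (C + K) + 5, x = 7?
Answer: 42407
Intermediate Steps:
a(C, K) = 5 + C + K
42407 - r(a(-12, x)) = 42407 - (5 - 12 + 7) = 42407 - 1*0 = 42407 + 0 = 42407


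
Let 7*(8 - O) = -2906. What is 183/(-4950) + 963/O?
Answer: 2735492/1221825 ≈ 2.2389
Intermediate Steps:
O = 2962/7 (O = 8 - ⅐*(-2906) = 8 + 2906/7 = 2962/7 ≈ 423.14)
183/(-4950) + 963/O = 183/(-4950) + 963/(2962/7) = 183*(-1/4950) + 963*(7/2962) = -61/1650 + 6741/2962 = 2735492/1221825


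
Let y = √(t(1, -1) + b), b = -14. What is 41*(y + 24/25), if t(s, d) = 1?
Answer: 984/25 + 41*I*√13 ≈ 39.36 + 147.83*I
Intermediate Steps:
y = I*√13 (y = √(1 - 14) = √(-13) = I*√13 ≈ 3.6056*I)
41*(y + 24/25) = 41*(I*√13 + 24/25) = 41*(24/25 + I*√13) = 984/25 + 41*I*√13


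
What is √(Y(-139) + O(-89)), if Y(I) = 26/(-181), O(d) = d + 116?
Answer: √879841/181 ≈ 5.1823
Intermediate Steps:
O(d) = 116 + d
Y(I) = -26/181 (Y(I) = 26*(-1/181) = -26/181)
√(Y(-139) + O(-89)) = √(-26/181 + (116 - 89)) = √(-26/181 + 27) = √(4861/181) = √879841/181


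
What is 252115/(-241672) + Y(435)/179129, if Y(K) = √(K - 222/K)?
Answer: -252115/241672 + 251*√145/25973705 ≈ -1.0431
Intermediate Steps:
252115/(-241672) + Y(435)/179129 = 252115/(-241672) + √(435 - 222/435)/179129 = 252115*(-1/241672) + √(435 - 222*1/435)*(1/179129) = -252115/241672 + √(435 - 74/145)*(1/179129) = -252115/241672 + √(63001/145)*(1/179129) = -252115/241672 + (251*√145/145)*(1/179129) = -252115/241672 + 251*√145/25973705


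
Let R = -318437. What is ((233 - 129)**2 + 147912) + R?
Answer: -159709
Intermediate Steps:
((233 - 129)**2 + 147912) + R = ((233 - 129)**2 + 147912) - 318437 = (104**2 + 147912) - 318437 = (10816 + 147912) - 318437 = 158728 - 318437 = -159709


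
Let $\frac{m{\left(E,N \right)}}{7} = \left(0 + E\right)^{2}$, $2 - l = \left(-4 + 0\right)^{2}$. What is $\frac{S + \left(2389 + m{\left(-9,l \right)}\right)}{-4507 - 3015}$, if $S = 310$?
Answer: $- \frac{1633}{3761} \approx -0.43419$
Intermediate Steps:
$l = -14$ ($l = 2 - \left(-4 + 0\right)^{2} = 2 - \left(-4\right)^{2} = 2 - 16 = -14$)
$m{\left(E,N \right)} = 7 E^{2}$ ($m{\left(E,N \right)} = 7 \left(0 + E\right)^{2} = 7 E^{2}$)
$\frac{S + \left(2389 + m{\left(-9,l \right)}\right)}{-4507 - 3015} = \frac{310 + \left(2389 + 7 \left(-9\right)^{2}\right)}{-4507 - 3015} = \frac{310 + \left(2389 + 7 \cdot 81\right)}{-7522} = \left(310 + \left(2389 + 567\right)\right) \left(- \frac{1}{7522}\right) = \left(310 + 2956\right) \left(- \frac{1}{7522}\right) = 3266 \left(- \frac{1}{7522}\right) = - \frac{1633}{3761}$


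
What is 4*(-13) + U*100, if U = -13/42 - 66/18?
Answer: -9442/21 ≈ -449.62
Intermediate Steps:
U = -167/42 (U = -13*1/42 - 66*1/18 = -13/42 - 11/3 = -167/42 ≈ -3.9762)
4*(-13) + U*100 = 4*(-13) - 167/42*100 = -52 - 8350/21 = -9442/21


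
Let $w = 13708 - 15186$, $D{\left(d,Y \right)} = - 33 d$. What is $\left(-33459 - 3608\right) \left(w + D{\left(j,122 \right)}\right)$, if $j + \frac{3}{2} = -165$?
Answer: $- \frac{297759211}{2} \approx -1.4888 \cdot 10^{8}$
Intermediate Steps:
$j = - \frac{333}{2}$ ($j = - \frac{3}{2} - 165 = - \frac{333}{2} \approx -166.5$)
$w = -1478$ ($w = 13708 - 15186 = -1478$)
$\left(-33459 - 3608\right) \left(w + D{\left(j,122 \right)}\right) = \left(-33459 - 3608\right) \left(-1478 - - \frac{10989}{2}\right) = - 37067 \left(-1478 + \frac{10989}{2}\right) = \left(-37067\right) \frac{8033}{2} = - \frac{297759211}{2}$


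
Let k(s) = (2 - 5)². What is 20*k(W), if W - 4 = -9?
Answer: 180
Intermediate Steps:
W = -5 (W = 4 - 9 = -5)
k(s) = 9 (k(s) = (-3)² = 9)
20*k(W) = 20*9 = 180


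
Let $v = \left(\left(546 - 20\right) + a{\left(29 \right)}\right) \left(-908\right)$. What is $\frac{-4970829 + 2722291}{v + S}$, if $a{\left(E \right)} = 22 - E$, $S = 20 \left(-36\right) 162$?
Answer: $\frac{1124269}{293946} \approx 3.8247$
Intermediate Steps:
$S = -116640$ ($S = \left(-720\right) 162 = -116640$)
$v = -471252$ ($v = \left(\left(546 - 20\right) + \left(22 - 29\right)\right) \left(-908\right) = \left(526 + \left(22 - 29\right)\right) \left(-908\right) = \left(526 - 7\right) \left(-908\right) = 519 \left(-908\right) = -471252$)
$\frac{-4970829 + 2722291}{v + S} = \frac{-4970829 + 2722291}{-471252 - 116640} = - \frac{2248538}{-587892} = \left(-2248538\right) \left(- \frac{1}{587892}\right) = \frac{1124269}{293946}$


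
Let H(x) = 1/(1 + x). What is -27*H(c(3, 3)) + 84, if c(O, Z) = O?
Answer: 309/4 ≈ 77.250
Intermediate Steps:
-27*H(c(3, 3)) + 84 = -27/(1 + 3) + 84 = -27/4 + 84 = 309/4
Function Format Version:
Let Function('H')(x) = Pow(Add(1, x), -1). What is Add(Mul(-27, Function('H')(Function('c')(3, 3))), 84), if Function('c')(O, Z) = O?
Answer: Rational(309, 4) ≈ 77.250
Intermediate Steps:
Add(Mul(-27, Function('H')(Function('c')(3, 3))), 84) = Add(Mul(-27, Pow(Add(1, 3), -1)), 84) = Add(Mul(-27, Pow(4, -1)), 84) = Add(Mul(-27, Rational(1, 4)), 84) = Add(Rational(-27, 4), 84) = Rational(309, 4)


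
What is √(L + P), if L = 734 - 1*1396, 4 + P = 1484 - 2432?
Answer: I*√1614 ≈ 40.175*I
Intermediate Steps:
P = -952 (P = -4 + (1484 - 2432) = -4 - 948 = -952)
L = -662 (L = 734 - 1396 = -662)
√(L + P) = √(-662 - 952) = √(-1614) = I*√1614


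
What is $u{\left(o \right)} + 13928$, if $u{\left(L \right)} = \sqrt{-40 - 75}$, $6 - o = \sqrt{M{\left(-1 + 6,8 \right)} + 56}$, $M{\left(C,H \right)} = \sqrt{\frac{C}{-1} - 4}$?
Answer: $13928 + i \sqrt{115} \approx 13928.0 + 10.724 i$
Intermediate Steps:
$M{\left(C,H \right)} = \sqrt{-4 - C}$ ($M{\left(C,H \right)} = \sqrt{C \left(-1\right) - 4} = \sqrt{- C - 4} = \sqrt{-4 - C}$)
$o = 6 - \sqrt{56 + 3 i}$ ($o = 6 - \sqrt{\sqrt{-4 - \left(-1 + 6\right)} + 56} = 6 - \sqrt{\sqrt{-4 - 5} + 56} = 6 - \sqrt{\sqrt{-9} + 56} = 6 - \sqrt{3 i + 56} = 6 - \sqrt{56 + 3 i} \approx -1.486 - 0.20037 i$)
$u{\left(L \right)} = i \sqrt{115}$ ($u{\left(L \right)} = \sqrt{-115} = i \sqrt{115}$)
$u{\left(o \right)} + 13928 = i \sqrt{115} + 13928 = 13928 + i \sqrt{115}$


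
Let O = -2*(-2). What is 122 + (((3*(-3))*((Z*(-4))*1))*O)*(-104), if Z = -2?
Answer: 30074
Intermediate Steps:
O = 4
122 + (((3*(-3))*((Z*(-4))*1))*O)*(-104) = 122 + (((3*(-3))*(-2*(-4)*1))*4)*(-104) = 122 + (-72*4)*(-104) = 122 + (-9*8*4)*(-104) = 122 - 72*4*(-104) = 122 - 288*(-104) = 122 + 29952 = 30074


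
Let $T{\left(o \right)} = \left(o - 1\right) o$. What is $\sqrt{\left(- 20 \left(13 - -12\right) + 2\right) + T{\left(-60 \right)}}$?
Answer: $\sqrt{3162} \approx 56.232$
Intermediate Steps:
$T{\left(o \right)} = o \left(-1 + o\right)$ ($T{\left(o \right)} = \left(-1 + o\right) o = o \left(-1 + o\right)$)
$\sqrt{\left(- 20 \left(13 - -12\right) + 2\right) + T{\left(-60 \right)}} = \sqrt{\left(- 20 \left(13 - -12\right) + 2\right) - 60 \left(-1 - 60\right)} = \sqrt{\left(- 20 \left(13 + 12\right) + 2\right) - -3660} = \sqrt{\left(\left(-20\right) 25 + 2\right) + 3660} = \sqrt{\left(-500 + 2\right) + 3660} = \sqrt{-498 + 3660} = \sqrt{3162}$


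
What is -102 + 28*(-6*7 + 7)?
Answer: -1082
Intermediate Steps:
-102 + 28*(-6*7 + 7) = -102 + 28*(-42 + 7) = -102 + 28*(-35) = -102 - 980 = -1082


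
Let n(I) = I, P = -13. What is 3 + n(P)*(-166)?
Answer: 2161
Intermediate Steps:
3 + n(P)*(-166) = 3 - 13*(-166) = 3 + 2158 = 2161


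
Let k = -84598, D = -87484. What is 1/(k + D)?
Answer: -1/172082 ≈ -5.8112e-6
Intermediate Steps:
1/(k + D) = 1/(-84598 - 87484) = 1/(-172082) = -1/172082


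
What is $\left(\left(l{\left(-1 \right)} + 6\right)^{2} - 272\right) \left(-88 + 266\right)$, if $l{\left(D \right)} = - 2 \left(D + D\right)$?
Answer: $-30616$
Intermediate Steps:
$l{\left(D \right)} = - 4 D$ ($l{\left(D \right)} = - 2 \cdot 2 D = - 4 D$)
$\left(\left(l{\left(-1 \right)} + 6\right)^{2} - 272\right) \left(-88 + 266\right) = \left(\left(\left(-4\right) \left(-1\right) + 6\right)^{2} - 272\right) \left(-88 + 266\right) = \left(\left(4 + 6\right)^{2} - 272\right) 178 = \left(10^{2} - 272\right) 178 = \left(100 - 272\right) 178 = \left(-172\right) 178 = -30616$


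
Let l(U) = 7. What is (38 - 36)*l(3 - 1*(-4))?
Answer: 14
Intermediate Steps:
(38 - 36)*l(3 - 1*(-4)) = (38 - 36)*7 = 2*7 = 14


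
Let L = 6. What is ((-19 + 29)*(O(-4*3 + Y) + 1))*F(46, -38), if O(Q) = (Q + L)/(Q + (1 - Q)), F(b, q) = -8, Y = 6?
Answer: -80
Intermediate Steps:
O(Q) = 6 + Q (O(Q) = (Q + 6)/(Q + (1 - Q)) = (6 + Q)/1 = (6 + Q)*1 = 6 + Q)
((-19 + 29)*(O(-4*3 + Y) + 1))*F(46, -38) = ((-19 + 29)*((6 + (-4*3 + 6)) + 1))*(-8) = (10*((6 + (-12 + 6)) + 1))*(-8) = (10*((6 - 6) + 1))*(-8) = (10*(0 + 1))*(-8) = (10*1)*(-8) = 10*(-8) = -80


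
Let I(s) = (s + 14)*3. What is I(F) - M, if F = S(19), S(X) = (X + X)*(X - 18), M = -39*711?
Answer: 27885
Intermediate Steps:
M = -27729
S(X) = 2*X*(-18 + X) (S(X) = (2*X)*(-18 + X) = 2*X*(-18 + X))
F = 38 (F = 2*19*(-18 + 19) = 2*19*1 = 38)
I(s) = 42 + 3*s (I(s) = (14 + s)*3 = 42 + 3*s)
I(F) - M = (42 + 3*38) - 1*(-27729) = (42 + 114) + 27729 = 156 + 27729 = 27885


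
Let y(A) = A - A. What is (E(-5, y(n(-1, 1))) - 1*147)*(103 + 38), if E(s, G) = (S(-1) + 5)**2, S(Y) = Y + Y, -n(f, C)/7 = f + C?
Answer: -19458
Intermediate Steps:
n(f, C) = -7*C - 7*f (n(f, C) = -7*(f + C) = -7*(C + f) = -7*C - 7*f)
y(A) = 0
S(Y) = 2*Y
E(s, G) = 9 (E(s, G) = (2*(-1) + 5)**2 = (-2 + 5)**2 = 3**2 = 9)
(E(-5, y(n(-1, 1))) - 1*147)*(103 + 38) = (9 - 1*147)*(103 + 38) = (9 - 147)*141 = -138*141 = -19458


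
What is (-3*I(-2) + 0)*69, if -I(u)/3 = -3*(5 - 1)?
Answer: -7452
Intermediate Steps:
I(u) = 36 (I(u) = -(-9)*(5 - 1) = -(-9)*4 = -3*(-12) = 36)
(-3*I(-2) + 0)*69 = (-3*36 + 0)*69 = (-108 + 0)*69 = -108*69 = -7452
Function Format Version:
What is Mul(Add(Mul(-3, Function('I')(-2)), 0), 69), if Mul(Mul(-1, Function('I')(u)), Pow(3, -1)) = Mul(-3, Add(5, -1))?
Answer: -7452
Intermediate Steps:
Function('I')(u) = 36 (Function('I')(u) = Mul(-3, Mul(-3, Add(5, -1))) = Mul(-3, Mul(-3, 4)) = Mul(-3, -12) = 36)
Mul(Add(Mul(-3, Function('I')(-2)), 0), 69) = Mul(Add(Mul(-3, 36), 0), 69) = Mul(Add(-108, 0), 69) = Mul(-108, 69) = -7452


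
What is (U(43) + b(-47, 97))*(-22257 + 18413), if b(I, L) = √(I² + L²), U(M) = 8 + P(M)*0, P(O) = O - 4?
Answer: -30752 - 3844*√11618 ≈ -4.4508e+5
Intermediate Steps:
P(O) = -4 + O
U(M) = 8 (U(M) = 8 + (-4 + M)*0 = 8 + 0 = 8)
(U(43) + b(-47, 97))*(-22257 + 18413) = (8 + √((-47)² + 97²))*(-22257 + 18413) = (8 + √(2209 + 9409))*(-3844) = (8 + √11618)*(-3844) = -30752 - 3844*√11618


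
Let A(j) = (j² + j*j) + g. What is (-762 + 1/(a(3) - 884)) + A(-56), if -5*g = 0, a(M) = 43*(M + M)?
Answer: 3449259/626 ≈ 5510.0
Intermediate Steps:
a(M) = 86*M (a(M) = 43*(2*M) = 86*M)
g = 0 (g = -⅕*0 = 0)
A(j) = 2*j² (A(j) = (j² + j*j) + 0 = (j² + j²) + 0 = 2*j² + 0 = 2*j²)
(-762 + 1/(a(3) - 884)) + A(-56) = (-762 + 1/(86*3 - 884)) + 2*(-56)² = (-762 + 1/(258 - 884)) + 2*3136 = (-762 + 1/(-626)) + 6272 = (-762 - 1/626) + 6272 = -477013/626 + 6272 = 3449259/626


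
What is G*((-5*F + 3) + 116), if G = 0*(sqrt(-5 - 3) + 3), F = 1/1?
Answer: 0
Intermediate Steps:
F = 1
G = 0 (G = 0*(sqrt(-8) + 3) = 0*(2*I*sqrt(2) + 3) = 0*(3 + 2*I*sqrt(2)) = 0)
G*((-5*F + 3) + 116) = 0*((-5*1 + 3) + 116) = 0*((-5 + 3) + 116) = 0*(-2 + 116) = 0*114 = 0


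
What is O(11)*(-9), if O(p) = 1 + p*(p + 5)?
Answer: -1593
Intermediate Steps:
O(p) = 1 + p*(5 + p)
O(11)*(-9) = (1 + 11² + 5*11)*(-9) = (1 + 121 + 55)*(-9) = 177*(-9) = -1593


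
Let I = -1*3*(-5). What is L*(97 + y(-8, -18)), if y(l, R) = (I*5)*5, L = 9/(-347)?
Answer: -4248/347 ≈ -12.242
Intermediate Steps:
L = -9/347 (L = 9*(-1/347) = -9/347 ≈ -0.025937)
I = 15 (I = -3*(-5) = 15)
y(l, R) = 375 (y(l, R) = (15*5)*5 = 75*5 = 375)
L*(97 + y(-8, -18)) = -9*(97 + 375)/347 = -9/347*472 = -4248/347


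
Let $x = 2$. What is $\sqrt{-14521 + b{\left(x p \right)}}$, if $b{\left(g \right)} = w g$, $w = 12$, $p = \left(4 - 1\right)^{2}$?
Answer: $i \sqrt{14305} \approx 119.6 i$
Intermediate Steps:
$p = 9$ ($p = 3^{2} = 9$)
$b{\left(g \right)} = 12 g$
$\sqrt{-14521 + b{\left(x p \right)}} = \sqrt{-14521 + 12 \cdot 2 \cdot 9} = \sqrt{-14521 + 12 \cdot 18} = \sqrt{-14521 + 216} = \sqrt{-14305} = i \sqrt{14305}$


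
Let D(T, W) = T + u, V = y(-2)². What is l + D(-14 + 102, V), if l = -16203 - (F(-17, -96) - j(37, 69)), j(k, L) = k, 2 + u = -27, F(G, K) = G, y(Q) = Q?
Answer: -16090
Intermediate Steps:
u = -29 (u = -2 - 27 = -29)
V = 4 (V = (-2)² = 4)
D(T, W) = -29 + T (D(T, W) = T - 29 = -29 + T)
l = -16149 (l = -16203 - (-17 - 1*37) = -16203 - (-17 - 37) = -16203 - 1*(-54) = -16203 + 54 = -16149)
l + D(-14 + 102, V) = -16149 + (-29 + (-14 + 102)) = -16149 + (-29 + 88) = -16149 + 59 = -16090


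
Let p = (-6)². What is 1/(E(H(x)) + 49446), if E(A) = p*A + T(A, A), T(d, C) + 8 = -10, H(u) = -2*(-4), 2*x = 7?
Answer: 1/49716 ≈ 2.0114e-5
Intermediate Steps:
x = 7/2 (x = (½)*7 = 7/2 ≈ 3.5000)
p = 36
H(u) = 8
T(d, C) = -18 (T(d, C) = -8 - 10 = -18)
E(A) = -18 + 36*A (E(A) = 36*A - 18 = -18 + 36*A)
1/(E(H(x)) + 49446) = 1/((-18 + 36*8) + 49446) = 1/((-18 + 288) + 49446) = 1/(270 + 49446) = 1/49716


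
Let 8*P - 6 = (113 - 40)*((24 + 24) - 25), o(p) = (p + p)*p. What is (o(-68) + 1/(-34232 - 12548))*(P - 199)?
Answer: 40233793827/374240 ≈ 1.0751e+5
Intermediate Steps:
o(p) = 2*p² (o(p) = (2*p)*p = 2*p²)
P = 1685/8 (P = ¾ + ((113 - 40)*((24 + 24) - 25))/8 = ¾ + (73*(48 - 25))/8 = ¾ + (73*23)/8 = ¾ + (⅛)*1679 = ¾ + 1679/8 = 1685/8 ≈ 210.63)
(o(-68) + 1/(-34232 - 12548))*(P - 199) = (2*(-68)² + 1/(-34232 - 12548))*(1685/8 - 199) = (2*4624 + 1/(-46780))*(93/8) = (9248 - 1/46780)*(93/8) = (432621439/46780)*(93/8) = 40233793827/374240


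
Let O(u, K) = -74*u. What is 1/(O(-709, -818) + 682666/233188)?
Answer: 116594/6117562137 ≈ 1.9059e-5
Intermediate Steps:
1/(O(-709, -818) + 682666/233188) = 1/(-74*(-709) + 682666/233188) = 1/(52466 + 682666*(1/233188)) = 1/(52466 + 341333/116594) = 1/(6117562137/116594) = 116594/6117562137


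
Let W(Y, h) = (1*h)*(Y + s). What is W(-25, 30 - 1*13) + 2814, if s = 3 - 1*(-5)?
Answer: 2525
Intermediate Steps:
s = 8 (s = 3 + 5 = 8)
W(Y, h) = h*(8 + Y) (W(Y, h) = (1*h)*(Y + 8) = h*(8 + Y))
W(-25, 30 - 1*13) + 2814 = (30 - 1*13)*(8 - 25) + 2814 = (30 - 13)*(-17) + 2814 = 17*(-17) + 2814 = -289 + 2814 = 2525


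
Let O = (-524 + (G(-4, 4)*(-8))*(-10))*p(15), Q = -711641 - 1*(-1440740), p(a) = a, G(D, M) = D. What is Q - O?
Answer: 741759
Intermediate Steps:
Q = 729099 (Q = -711641 + 1440740 = 729099)
O = -12660 (O = (-524 - 4*(-8)*(-10))*15 = (-524 + 32*(-10))*15 = (-524 - 320)*15 = -844*15 = -12660)
Q - O = 729099 - 1*(-12660) = 729099 + 12660 = 741759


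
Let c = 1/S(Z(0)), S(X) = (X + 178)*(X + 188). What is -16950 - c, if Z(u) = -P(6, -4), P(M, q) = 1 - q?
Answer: -536620051/31659 ≈ -16950.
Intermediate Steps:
Z(u) = -5 (Z(u) = -(1 - 1*(-4)) = -(1 + 4) = -1*5 = -5)
S(X) = (178 + X)*(188 + X)
c = 1/31659 (c = 1/(33464 + (-5)² + 366*(-5)) = 1/(33464 + 25 - 1830) = 1/31659 ≈ 3.1587e-5)
-16950 - c = -16950 - 1*1/31659 = -16950 - 1/31659 = -536620051/31659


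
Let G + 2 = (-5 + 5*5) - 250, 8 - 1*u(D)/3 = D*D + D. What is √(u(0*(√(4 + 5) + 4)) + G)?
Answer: 4*I*√13 ≈ 14.422*I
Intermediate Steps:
u(D) = 24 - 3*D - 3*D² (u(D) = 24 - 3*(D*D + D) = 24 - 3*(D² + D) = 24 - 3*(D + D²) = 24 + (-3*D - 3*D²) = 24 - 3*D - 3*D²)
G = -232 (G = -2 + ((-5 + 5*5) - 250) = -2 + ((-5 + 25) - 250) = -2 + (20 - 250) = -2 - 230 = -232)
√(u(0*(√(4 + 5) + 4)) + G) = √((24 - 0*(√(4 + 5) + 4) - 3*(0*(√(4 + 5) + 4))²) - 232) = √((24 - 0*(√9 + 4) - 3*(0*(√9 + 4))²) - 232) = √((24 - 0*(3 + 4) - 3*(0*(3 + 4))²) - 232) = √((24 - 0*7 - 3*(0*7)²) - 232) = √((24 - 3*0 - 3*0²) - 232) = √((24 + 0 - 3*0) - 232) = √((24 + 0 + 0) - 232) = √(24 - 232) = √(-208) = 4*I*√13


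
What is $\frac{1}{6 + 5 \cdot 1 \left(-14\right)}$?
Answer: $- \frac{1}{64} \approx -0.015625$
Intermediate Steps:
$\frac{1}{6 + 5 \cdot 1 \left(-14\right)} = \frac{1}{6 + 5 \left(-14\right)} = \frac{1}{6 - 70} = \frac{1}{-64} = - \frac{1}{64}$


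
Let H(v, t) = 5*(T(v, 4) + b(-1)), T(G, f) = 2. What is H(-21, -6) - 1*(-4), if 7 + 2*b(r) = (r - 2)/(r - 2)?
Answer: -1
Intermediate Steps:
b(r) = -3 (b(r) = -7/2 + ((r - 2)/(r - 2))/2 = -7/2 + ((-2 + r)/(-2 + r))/2 = -7/2 + (1/2)*1 = -7/2 + 1/2 = -3)
H(v, t) = -5 (H(v, t) = 5*(2 - 3) = 5*(-1) = -5)
H(-21, -6) - 1*(-4) = -5 - 1*(-4) = -5 + 4 = -1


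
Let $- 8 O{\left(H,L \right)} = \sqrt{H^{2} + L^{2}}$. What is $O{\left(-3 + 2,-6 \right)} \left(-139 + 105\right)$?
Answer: $\frac{17 \sqrt{37}}{4} \approx 25.852$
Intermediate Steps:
$O{\left(H,L \right)} = - \frac{\sqrt{H^{2} + L^{2}}}{8}$
$O{\left(-3 + 2,-6 \right)} \left(-139 + 105\right) = - \frac{\sqrt{\left(-3 + 2\right)^{2} + \left(-6\right)^{2}}}{8} \left(-139 + 105\right) = - \frac{\sqrt{\left(-1\right)^{2} + 36}}{8} \left(-34\right) = - \frac{\sqrt{1 + 36}}{8} \left(-34\right) = - \frac{\sqrt{37}}{8} \left(-34\right) = \frac{17 \sqrt{37}}{4}$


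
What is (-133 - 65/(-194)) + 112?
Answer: -4009/194 ≈ -20.665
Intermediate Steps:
(-133 - 65/(-194)) + 112 = (-133 - 65*(-1/194)) + 112 = (-133 + 65/194) + 112 = -25737/194 + 112 = -4009/194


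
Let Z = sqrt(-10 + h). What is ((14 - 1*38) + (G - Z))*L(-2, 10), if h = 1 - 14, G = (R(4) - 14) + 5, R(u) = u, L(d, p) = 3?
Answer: -87 - 3*I*sqrt(23) ≈ -87.0 - 14.387*I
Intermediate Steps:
G = -5 (G = (4 - 14) + 5 = -10 + 5 = -5)
h = -13
Z = I*sqrt(23) (Z = sqrt(-10 - 13) = sqrt(-23) = I*sqrt(23) ≈ 4.7958*I)
((14 - 1*38) + (G - Z))*L(-2, 10) = ((14 - 1*38) + (-5 - I*sqrt(23)))*3 = ((14 - 38) + (-5 - I*sqrt(23)))*3 = (-24 + (-5 - I*sqrt(23)))*3 = (-29 - I*sqrt(23))*3 = -87 - 3*I*sqrt(23)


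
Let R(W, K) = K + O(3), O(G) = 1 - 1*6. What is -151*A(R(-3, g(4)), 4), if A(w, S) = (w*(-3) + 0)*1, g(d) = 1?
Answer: -1812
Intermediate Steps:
O(G) = -5 (O(G) = 1 - 6 = -5)
R(W, K) = -5 + K (R(W, K) = K - 5 = -5 + K)
A(w, S) = -3*w (A(w, S) = (-3*w + 0)*1 = -3*w*1 = -3*w)
-151*A(R(-3, g(4)), 4) = -(-453)*(-5 + 1) = -(-453)*(-4) = -151*12 = -1812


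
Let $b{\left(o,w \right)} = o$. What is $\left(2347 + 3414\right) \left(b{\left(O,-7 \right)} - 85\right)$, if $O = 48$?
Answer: $-213157$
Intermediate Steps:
$\left(2347 + 3414\right) \left(b{\left(O,-7 \right)} - 85\right) = \left(2347 + 3414\right) \left(48 - 85\right) = 5761 \left(-37\right) = -213157$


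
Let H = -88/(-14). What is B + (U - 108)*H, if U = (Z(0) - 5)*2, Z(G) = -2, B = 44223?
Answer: 304193/7 ≈ 43456.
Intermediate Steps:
H = 44/7 (H = -88*(-1/14) = 44/7 ≈ 6.2857)
U = -14 (U = (-2 - 5)*2 = -7*2 = -14)
B + (U - 108)*H = 44223 + (-14 - 108)*(44/7) = 44223 - 122*44/7 = 44223 - 5368/7 = 304193/7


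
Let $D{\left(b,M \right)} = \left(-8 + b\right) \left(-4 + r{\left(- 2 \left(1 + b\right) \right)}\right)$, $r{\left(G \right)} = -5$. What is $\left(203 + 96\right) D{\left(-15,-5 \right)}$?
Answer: $61893$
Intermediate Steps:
$D{\left(b,M \right)} = 72 - 9 b$ ($D{\left(b,M \right)} = \left(-8 + b\right) \left(-4 - 5\right) = \left(-8 + b\right) \left(-9\right) = 72 - 9 b$)
$\left(203 + 96\right) D{\left(-15,-5 \right)} = \left(203 + 96\right) \left(72 - -135\right) = 299 \left(72 + 135\right) = 299 \cdot 207 = 61893$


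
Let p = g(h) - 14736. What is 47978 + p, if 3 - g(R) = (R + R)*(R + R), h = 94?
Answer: -2099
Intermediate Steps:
g(R) = 3 - 4*R² (g(R) = 3 - (R + R)*(R + R) = 3 - 2*R*2*R = 3 - 4*R²)
p = -50077 (p = (3 - 4*94²) - 14736 = (3 - 4*8836) - 14736 = (3 - 35344) - 14736 = -35341 - 14736 = -50077)
47978 + p = 47978 - 50077 = -2099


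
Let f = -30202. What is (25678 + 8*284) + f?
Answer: -2252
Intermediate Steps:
(25678 + 8*284) + f = (25678 + 8*284) - 30202 = (25678 + 2272) - 30202 = 27950 - 30202 = -2252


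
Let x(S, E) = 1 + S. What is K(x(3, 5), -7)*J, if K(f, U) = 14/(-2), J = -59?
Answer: 413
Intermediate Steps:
K(f, U) = -7 (K(f, U) = 14*(-½) = -7)
K(x(3, 5), -7)*J = -7*(-59) = 413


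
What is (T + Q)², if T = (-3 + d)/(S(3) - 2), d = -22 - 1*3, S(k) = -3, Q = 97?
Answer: 263169/25 ≈ 10527.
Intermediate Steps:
d = -25 (d = -22 - 3 = -25)
T = 28/5 (T = (-3 - 25)/(-3 - 2) = -28/(-5) = -28*(-⅕) = 28/5 ≈ 5.6000)
(T + Q)² = (28/5 + 97)² = (513/5)² = 263169/25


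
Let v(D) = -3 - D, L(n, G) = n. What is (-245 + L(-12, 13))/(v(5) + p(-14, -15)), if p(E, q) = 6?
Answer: 257/2 ≈ 128.50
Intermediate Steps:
(-245 + L(-12, 13))/(v(5) + p(-14, -15)) = (-245 - 12)/((-3 - 1*5) + 6) = -257/((-3 - 5) + 6) = -257/(-8 + 6) = -257/(-2) = -257*(-1/2) = 257/2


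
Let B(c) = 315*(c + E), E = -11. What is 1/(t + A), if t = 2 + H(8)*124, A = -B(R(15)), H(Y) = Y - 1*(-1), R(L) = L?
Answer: -1/142 ≈ -0.0070423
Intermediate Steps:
B(c) = -3465 + 315*c (B(c) = 315*(c - 11) = 315*(-11 + c) = -3465 + 315*c)
H(Y) = 1 + Y (H(Y) = Y + 1 = 1 + Y)
A = -1260 (A = -(-3465 + 315*15) = -(-3465 + 4725) = -1*1260 = -1260)
t = 1118 (t = 2 + (1 + 8)*124 = 2 + 9*124 = 2 + 1116 = 1118)
1/(t + A) = 1/(1118 - 1260) = 1/(-142) = -1/142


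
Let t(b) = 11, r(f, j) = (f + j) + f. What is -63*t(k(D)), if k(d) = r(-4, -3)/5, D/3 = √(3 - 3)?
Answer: -693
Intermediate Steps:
r(f, j) = j + 2*f
D = 0 (D = 3*√(3 - 3) = 3*√0 = 3*0 = 0)
k(d) = -11/5 (k(d) = (-3 + 2*(-4))/5 = (-3 - 8)*(⅕) = -11*⅕ = -11/5)
-63*t(k(D)) = -63*11 = -693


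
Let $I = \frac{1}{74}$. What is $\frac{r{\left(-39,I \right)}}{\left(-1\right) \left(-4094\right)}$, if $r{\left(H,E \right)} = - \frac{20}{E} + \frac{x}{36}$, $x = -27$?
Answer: $- \frac{5923}{16376} \approx -0.36169$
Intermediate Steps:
$I = \frac{1}{74} \approx 0.013514$
$r{\left(H,E \right)} = - \frac{3}{4} - \frac{20}{E}$ ($r{\left(H,E \right)} = - \frac{20}{E} - \frac{27}{36} = - \frac{20}{E} - \frac{3}{4} = - \frac{3}{4} - \frac{20}{E}$)
$\frac{r{\left(-39,I \right)}}{\left(-1\right) \left(-4094\right)} = \frac{- \frac{3}{4} - 20 \frac{1}{\frac{1}{74}}}{\left(-1\right) \left(-4094\right)} = \frac{- \frac{3}{4} - 1480}{4094} = \left(- \frac{3}{4} - 1480\right) \frac{1}{4094} = \left(- \frac{5923}{4}\right) \frac{1}{4094} = - \frac{5923}{16376}$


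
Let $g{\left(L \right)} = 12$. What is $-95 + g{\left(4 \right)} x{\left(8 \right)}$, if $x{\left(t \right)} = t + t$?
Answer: $97$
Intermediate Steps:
$x{\left(t \right)} = 2 t$
$-95 + g{\left(4 \right)} x{\left(8 \right)} = -95 + 12 \cdot 2 \cdot 8 = -95 + 12 \cdot 16 = -95 + 192 = 97$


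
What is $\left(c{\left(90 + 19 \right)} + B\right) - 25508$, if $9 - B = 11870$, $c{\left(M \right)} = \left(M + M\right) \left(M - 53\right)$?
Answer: $-25161$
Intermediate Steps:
$c{\left(M \right)} = 2 M \left(-53 + M\right)$
$B = -11861$ ($B = 9 - 11870 = -11861$)
$\left(c{\left(90 + 19 \right)} + B\right) - 25508 = \left(2 \left(90 + 19\right) \left(-53 + \left(90 + 19\right)\right) - 11861\right) - 25508 = \left(2 \cdot 109 \left(-53 + 109\right) - 11861\right) - 25508 = \left(2 \cdot 109 \cdot 56 - 11861\right) - 25508 = \left(12208 - 11861\right) - 25508 = 347 - 25508 = -25161$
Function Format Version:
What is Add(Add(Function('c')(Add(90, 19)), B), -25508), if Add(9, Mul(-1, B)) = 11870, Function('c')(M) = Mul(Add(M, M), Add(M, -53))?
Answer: -25161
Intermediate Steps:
Function('c')(M) = Mul(2, M, Add(-53, M)) (Function('c')(M) = Mul(Mul(2, M), Add(-53, M)) = Mul(2, M, Add(-53, M)))
B = -11861 (B = Add(9, Mul(-1, 11870)) = Add(9, -11870) = -11861)
Add(Add(Function('c')(Add(90, 19)), B), -25508) = Add(Add(Mul(2, Add(90, 19), Add(-53, Add(90, 19))), -11861), -25508) = Add(Add(Mul(2, 109, Add(-53, 109)), -11861), -25508) = Add(Add(Mul(2, 109, 56), -11861), -25508) = Add(Add(12208, -11861), -25508) = Add(347, -25508) = -25161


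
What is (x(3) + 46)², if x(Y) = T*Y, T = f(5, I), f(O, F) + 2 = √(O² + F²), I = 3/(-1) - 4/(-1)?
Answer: 1834 + 240*√26 ≈ 3057.8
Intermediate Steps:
I = 1 (I = 3*(-1) - 4*(-1) = -3 + 4 = 1)
f(O, F) = -2 + √(F² + O²) (f(O, F) = -2 + √(O² + F²) = -2 + √(F² + O²))
T = -2 + √26 (T = -2 + √(1² + 5²) = -2 + √(1 + 25) = -2 + √26 ≈ 3.0990)
x(Y) = Y*(-2 + √26) (x(Y) = (-2 + √26)*Y = Y*(-2 + √26))
(x(3) + 46)² = (3*(-2 + √26) + 46)² = ((-6 + 3*√26) + 46)² = (40 + 3*√26)²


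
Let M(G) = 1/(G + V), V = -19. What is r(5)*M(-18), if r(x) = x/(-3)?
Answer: 5/111 ≈ 0.045045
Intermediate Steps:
r(x) = -x/3 (r(x) = x*(-⅓) = -x/3)
M(G) = 1/(-19 + G) (M(G) = 1/(G - 19) = 1/(-19 + G))
r(5)*M(-18) = (-⅓*5)/(-19 - 18) = -5/3/(-37) = -5/3*(-1/37) = 5/111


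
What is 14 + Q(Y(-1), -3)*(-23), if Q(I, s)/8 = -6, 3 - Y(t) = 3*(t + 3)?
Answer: 1118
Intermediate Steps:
Y(t) = -6 - 3*t (Y(t) = 3 - 3*(t + 3) = 3 - 3*(3 + t) = 3 - (9 + 3*t) = 3 + (-9 - 3*t) = -6 - 3*t)
Q(I, s) = -48 (Q(I, s) = 8*(-6) = -48)
14 + Q(Y(-1), -3)*(-23) = 14 - 48*(-23) = 14 + 1104 = 1118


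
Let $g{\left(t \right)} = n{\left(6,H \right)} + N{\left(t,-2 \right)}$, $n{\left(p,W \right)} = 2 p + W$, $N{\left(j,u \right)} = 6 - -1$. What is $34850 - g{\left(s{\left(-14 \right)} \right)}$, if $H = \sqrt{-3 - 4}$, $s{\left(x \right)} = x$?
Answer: $34831 - i \sqrt{7} \approx 34831.0 - 2.6458 i$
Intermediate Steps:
$N{\left(j,u \right)} = 7$ ($N{\left(j,u \right)} = 6 + 1 = 7$)
$H = i \sqrt{7}$ ($H = \sqrt{-7} = i \sqrt{7} \approx 2.6458 i$)
$n{\left(p,W \right)} = W + 2 p$
$g{\left(t \right)} = 19 + i \sqrt{7}$ ($g{\left(t \right)} = \left(i \sqrt{7} + 2 \cdot 6\right) + 7 = \left(i \sqrt{7} + 12\right) + 7 = \left(12 + i \sqrt{7}\right) + 7 = 19 + i \sqrt{7}$)
$34850 - g{\left(s{\left(-14 \right)} \right)} = 34850 - \left(19 + i \sqrt{7}\right) = 34831 - i \sqrt{7}$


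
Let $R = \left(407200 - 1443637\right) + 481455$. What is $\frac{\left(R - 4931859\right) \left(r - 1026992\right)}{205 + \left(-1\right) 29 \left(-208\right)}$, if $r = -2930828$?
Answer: $\frac{2412881005180}{693} \approx 3.4818 \cdot 10^{9}$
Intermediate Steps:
$R = -554982$ ($R = -1036437 + 481455 = -554982$)
$\frac{\left(R - 4931859\right) \left(r - 1026992\right)}{205 + \left(-1\right) 29 \left(-208\right)} = \frac{\left(-554982 - 4931859\right) \left(-2930828 - 1026992\right)}{205 + \left(-1\right) 29 \left(-208\right)} = \frac{\left(-5486841\right) \left(-3957820\right)}{205 - -6032} = \frac{21715929046620}{205 + 6032} = \frac{21715929046620}{6237} = 21715929046620 \cdot \frac{1}{6237} = \frac{2412881005180}{693}$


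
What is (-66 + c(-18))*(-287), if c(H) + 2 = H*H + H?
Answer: -68306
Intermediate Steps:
c(H) = -2 + H + H**2 (c(H) = -2 + (H*H + H) = -2 + (H**2 + H) = -2 + (H + H**2) = -2 + H + H**2)
(-66 + c(-18))*(-287) = (-66 + (-2 - 18 + (-18)**2))*(-287) = (-66 + (-2 - 18 + 324))*(-287) = (-66 + 304)*(-287) = 238*(-287) = -68306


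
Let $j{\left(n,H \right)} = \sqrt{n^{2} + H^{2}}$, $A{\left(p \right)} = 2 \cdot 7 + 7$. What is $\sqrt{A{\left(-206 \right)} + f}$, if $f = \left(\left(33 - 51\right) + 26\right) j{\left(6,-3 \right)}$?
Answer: $\sqrt{21 + 24 \sqrt{5}} \approx 8.6409$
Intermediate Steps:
$A{\left(p \right)} = 21$ ($A{\left(p \right)} = 14 + 7 = 21$)
$j{\left(n,H \right)} = \sqrt{H^{2} + n^{2}}$
$f = 24 \sqrt{5}$ ($f = \left(\left(33 - 51\right) + 26\right) \sqrt{\left(-3\right)^{2} + 6^{2}} = \left(\left(33 - 51\right) + 26\right) \sqrt{9 + 36} = \left(-18 + 26\right) \sqrt{45} = 8 \cdot 3 \sqrt{5} = 24 \sqrt{5} \approx 53.666$)
$\sqrt{A{\left(-206 \right)} + f} = \sqrt{21 + 24 \sqrt{5}}$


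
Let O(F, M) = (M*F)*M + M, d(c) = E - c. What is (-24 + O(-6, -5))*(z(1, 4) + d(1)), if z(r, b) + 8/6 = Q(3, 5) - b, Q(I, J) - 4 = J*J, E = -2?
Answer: -11098/3 ≈ -3699.3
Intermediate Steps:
Q(I, J) = 4 + J² (Q(I, J) = 4 + J*J = 4 + J²)
z(r, b) = 83/3 - b (z(r, b) = -4/3 + ((4 + 5²) - b) = -4/3 + ((4 + 25) - b) = -4/3 + (29 - b) = 83/3 - b)
d(c) = -2 - c
O(F, M) = M + F*M² (O(F, M) = (F*M)*M + M = F*M² + M = M + F*M²)
(-24 + O(-6, -5))*(z(1, 4) + d(1)) = (-24 - 5*(1 - 6*(-5)))*((83/3 - 1*4) + (-2 - 1*1)) = (-24 - 5*(1 + 30))*((83/3 - 4) + (-2 - 1)) = (-24 - 5*31)*(71/3 - 3) = (-24 - 155)*(62/3) = -179*62/3 = -11098/3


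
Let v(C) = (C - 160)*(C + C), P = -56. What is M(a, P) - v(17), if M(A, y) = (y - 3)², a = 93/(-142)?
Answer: 8343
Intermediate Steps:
a = -93/142 (a = 93*(-1/142) = -93/142 ≈ -0.65493)
M(A, y) = (-3 + y)²
v(C) = 2*C*(-160 + C) (v(C) = (-160 + C)*(2*C) = 2*C*(-160 + C))
M(a, P) - v(17) = (-3 - 56)² - 2*17*(-160 + 17) = (-59)² - 2*17*(-143) = 3481 - 1*(-4862) = 3481 + 4862 = 8343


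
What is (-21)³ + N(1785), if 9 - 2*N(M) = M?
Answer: -10149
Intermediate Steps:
N(M) = 9/2 - M/2
(-21)³ + N(1785) = (-21)³ + (9/2 - ½*1785) = -9261 + (9/2 - 1785/2) = -9261 - 888 = -10149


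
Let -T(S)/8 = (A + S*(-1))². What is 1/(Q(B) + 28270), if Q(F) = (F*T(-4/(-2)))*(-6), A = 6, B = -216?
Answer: -1/137618 ≈ -7.2665e-6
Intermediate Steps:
T(S) = -8*(6 - S)² (T(S) = -8*(6 + S*(-1))² = -8*(6 - S)²)
Q(F) = 768*F (Q(F) = (F*(-8*(-6 - 4/(-2))²))*(-6) = (F*(-8*(-6 - 4*(-½))²))*(-6) = (F*(-8*(-6 + 2)²))*(-6) = (F*(-8*(-4)²))*(-6) = (F*(-8*16))*(-6) = (F*(-128))*(-6) = -128*F*(-6) = 768*F)
1/(Q(B) + 28270) = 1/(768*(-216) + 28270) = 1/(-165888 + 28270) = 1/(-137618) = -1/137618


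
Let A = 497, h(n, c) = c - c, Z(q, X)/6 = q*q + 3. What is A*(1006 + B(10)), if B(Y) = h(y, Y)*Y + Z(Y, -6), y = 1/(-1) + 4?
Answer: 807128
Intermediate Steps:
Z(q, X) = 18 + 6*q**2 (Z(q, X) = 6*(q*q + 3) = 6*(q**2 + 3) = 6*(3 + q**2) = 18 + 6*q**2)
y = 3 (y = -1 + 4 = 3)
h(n, c) = 0
B(Y) = 18 + 6*Y**2 (B(Y) = 0*Y + (18 + 6*Y**2) = 0 + (18 + 6*Y**2) = 18 + 6*Y**2)
A*(1006 + B(10)) = 497*(1006 + (18 + 6*10**2)) = 497*(1006 + (18 + 6*100)) = 497*(1006 + (18 + 600)) = 497*(1006 + 618) = 497*1624 = 807128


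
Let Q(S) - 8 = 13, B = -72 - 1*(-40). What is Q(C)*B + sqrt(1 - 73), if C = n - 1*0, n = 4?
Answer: -672 + 6*I*sqrt(2) ≈ -672.0 + 8.4853*I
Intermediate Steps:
B = -32 (B = -72 + 40 = -32)
C = 4 (C = 4 - 1*0 = 4 + 0 = 4)
Q(S) = 21 (Q(S) = 8 + 13 = 21)
Q(C)*B + sqrt(1 - 73) = 21*(-32) + sqrt(1 - 73) = -672 + sqrt(-72) = -672 + 6*I*sqrt(2)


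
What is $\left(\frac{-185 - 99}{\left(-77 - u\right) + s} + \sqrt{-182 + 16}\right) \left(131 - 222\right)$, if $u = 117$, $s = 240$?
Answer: $\frac{12922}{23} - 91 i \sqrt{166} \approx 561.83 - 1172.5 i$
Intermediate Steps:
$\left(\frac{-185 - 99}{\left(-77 - u\right) + s} + \sqrt{-182 + 16}\right) \left(131 - 222\right) = \left(\frac{-185 - 99}{\left(-77 - 117\right) + 240} + \sqrt{-182 + 16}\right) \left(131 - 222\right) = \left(- \frac{284}{\left(-77 - 117\right) + 240} + \sqrt{-166}\right) \left(-91\right) = \left(- \frac{284}{-194 + 240} + i \sqrt{166}\right) \left(-91\right) = \left(- \frac{284}{46} + i \sqrt{166}\right) \left(-91\right) = \left(\left(-284\right) \frac{1}{46} + i \sqrt{166}\right) \left(-91\right) = \left(- \frac{142}{23} + i \sqrt{166}\right) \left(-91\right) = \frac{12922}{23} - 91 i \sqrt{166}$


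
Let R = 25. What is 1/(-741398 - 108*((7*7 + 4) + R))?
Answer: -1/749822 ≈ -1.3337e-6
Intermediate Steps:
1/(-741398 - 108*((7*7 + 4) + R)) = 1/(-741398 - 108*((7*7 + 4) + 25)) = 1/(-741398 - 108*((49 + 4) + 25)) = 1/(-741398 - 108*(53 + 25)) = 1/(-741398 - 108*78) = 1/(-741398 - 8424) = 1/(-749822) = -1/749822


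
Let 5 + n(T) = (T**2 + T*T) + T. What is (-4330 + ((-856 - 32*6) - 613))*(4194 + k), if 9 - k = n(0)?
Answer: -25210128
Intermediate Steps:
n(T) = -5 + T + 2*T**2 (n(T) = -5 + ((T**2 + T*T) + T) = -5 + ((T**2 + T**2) + T) = -5 + (2*T**2 + T) = -5 + (T + 2*T**2) = -5 + T + 2*T**2)
k = 14 (k = 9 - (-5 + 0 + 2*0**2) = 9 - (-5 + 0 + 2*0) = 9 - (-5 + 0 + 0) = 9 - 1*(-5) = 9 + 5 = 14)
(-4330 + ((-856 - 32*6) - 613))*(4194 + k) = (-4330 + ((-856 - 32*6) - 613))*(4194 + 14) = (-4330 + ((-856 - 192) - 613))*4208 = (-4330 + (-1048 - 613))*4208 = (-4330 - 1661)*4208 = -5991*4208 = -25210128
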